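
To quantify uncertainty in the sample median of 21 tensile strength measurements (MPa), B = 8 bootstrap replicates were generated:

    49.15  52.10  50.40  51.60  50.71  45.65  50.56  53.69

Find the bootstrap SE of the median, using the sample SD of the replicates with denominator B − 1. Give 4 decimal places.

Bootstrap SE is the standard deviation of the 8 replicate medians.
Mean of replicates: (49.15 + 52.10 + 50.40 + 51.60 + 50.71 + 45.65 + 50.56 + 53.69) / 8 = 403.86000 / 8 = 50.48250
Sum of squared deviations: (−1.33250)² + (+1.61750)² + (−0.08250)² + (+1.11750)² + (+0.22750)² + (−4.83250)² + (+0.07750)² + (+3.20750)² = 39.34635
Variance = 39.34635 / 7 = 5.62091
SE* = √5.62091

SE* = 2.3708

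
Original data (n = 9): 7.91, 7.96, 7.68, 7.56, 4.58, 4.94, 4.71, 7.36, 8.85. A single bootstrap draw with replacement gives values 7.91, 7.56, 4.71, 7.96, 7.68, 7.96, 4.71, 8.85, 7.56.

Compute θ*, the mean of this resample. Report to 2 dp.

θ* = 7.21

Mean = (7.91 + 7.56 + 4.71 + 7.96 + 7.68 + 7.96 + 4.71 + 8.85 + 7.56) / 9 = 64.900 / 9 = 7.21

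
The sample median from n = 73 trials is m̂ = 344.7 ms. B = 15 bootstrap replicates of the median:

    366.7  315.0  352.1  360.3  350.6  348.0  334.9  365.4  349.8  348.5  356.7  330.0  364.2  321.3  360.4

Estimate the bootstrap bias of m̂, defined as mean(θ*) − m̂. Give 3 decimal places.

bias = +3.560

mean(θ*) = (366.7 + 315.0 + 352.1 + 360.3 + 350.6 + 348.0 + 334.9 + 365.4 + 349.8 + 348.5 + 356.7 + 330.0 + 364.2 + 321.3 + 360.4) / 15 = 348.2600
bias = 348.2600 − 344.7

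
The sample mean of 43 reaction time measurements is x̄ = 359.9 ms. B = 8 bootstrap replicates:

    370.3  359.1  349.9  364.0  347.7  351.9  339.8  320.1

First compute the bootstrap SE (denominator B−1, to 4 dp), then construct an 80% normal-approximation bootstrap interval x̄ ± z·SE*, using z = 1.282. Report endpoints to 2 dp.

Mean of replicates = 350.3500; sum of squared deviations = 1696.8800; SE* = √(1696.8800/7) = 15.5696
Margin = 1.282 × 15.5696 = 19.960
Interval: 359.9 ± 19.960

(339.94, 379.86)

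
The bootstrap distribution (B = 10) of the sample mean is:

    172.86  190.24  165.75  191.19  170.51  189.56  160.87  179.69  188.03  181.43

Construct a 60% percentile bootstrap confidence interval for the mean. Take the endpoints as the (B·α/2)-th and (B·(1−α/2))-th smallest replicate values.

(165.75, 189.56)

Sorted replicates: 160.87, 165.75, 170.51, 172.86, 179.69, 181.43, 188.03, 189.56, 190.24, 191.19
α = 0.40; lower rank = 10 × 0.200 = 2; upper rank = 10 × 0.800 = 8.
The 2nd smallest replicate is 165.75; the 8th is 189.56.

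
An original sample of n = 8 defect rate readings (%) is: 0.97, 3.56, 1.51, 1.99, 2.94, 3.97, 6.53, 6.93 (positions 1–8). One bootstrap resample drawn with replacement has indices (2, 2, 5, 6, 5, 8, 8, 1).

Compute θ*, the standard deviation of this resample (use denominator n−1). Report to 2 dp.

θ* = 2.03

Resample values: 3.56, 3.56, 2.94, 3.97, 2.94, 6.93, 6.93, 0.97.
Mean = 3.9750; sum of squared deviations = 28.9810
s² = 28.9810 / 7 = 4.1401
s = √4.1401 = 2.03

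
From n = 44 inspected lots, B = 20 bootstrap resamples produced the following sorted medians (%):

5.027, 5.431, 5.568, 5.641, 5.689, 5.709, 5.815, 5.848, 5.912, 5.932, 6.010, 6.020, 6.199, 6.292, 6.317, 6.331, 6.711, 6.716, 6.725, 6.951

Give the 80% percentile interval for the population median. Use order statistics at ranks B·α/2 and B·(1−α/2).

(5.431, 6.716)

α = 0.20; lower rank = 20 × 0.100 = 2; upper rank = 20 × 0.900 = 18.
The 2nd smallest replicate is 5.431; the 18th is 6.716.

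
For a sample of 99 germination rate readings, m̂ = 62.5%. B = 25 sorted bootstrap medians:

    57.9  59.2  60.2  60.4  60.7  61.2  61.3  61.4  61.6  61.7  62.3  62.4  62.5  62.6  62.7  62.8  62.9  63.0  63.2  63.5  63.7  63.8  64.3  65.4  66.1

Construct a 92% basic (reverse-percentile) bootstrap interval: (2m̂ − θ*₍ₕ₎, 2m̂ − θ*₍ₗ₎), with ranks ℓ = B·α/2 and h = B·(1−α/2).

(59.6, 67.1)

Percentile endpoints at ranks 1 and 24: θ*₍1₎ = 57.9, θ*₍24₎ = 65.4.
Basic interval reflects these around m̂:
  lower = 2 × 62.5 − 65.4 = 59.6
  upper = 2 × 62.5 − 57.9 = 67.1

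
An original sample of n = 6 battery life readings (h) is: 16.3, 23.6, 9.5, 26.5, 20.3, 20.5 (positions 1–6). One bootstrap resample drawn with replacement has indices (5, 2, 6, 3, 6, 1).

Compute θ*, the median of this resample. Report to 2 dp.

Resample values: 20.3, 23.6, 20.5, 9.5, 20.5, 16.3.
Sorted: 9.5, 16.3, 20.3, 20.5, 20.5, 23.6
Median = average of the two middle values = 20.40

θ* = 20.40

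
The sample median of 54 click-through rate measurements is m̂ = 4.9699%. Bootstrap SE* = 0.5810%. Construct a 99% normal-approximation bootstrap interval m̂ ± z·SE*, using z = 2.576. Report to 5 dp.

Margin = 2.576 × 0.5810 = 1.496656
Interval: 4.9699 ± 1.496656

(3.47324, 6.46656)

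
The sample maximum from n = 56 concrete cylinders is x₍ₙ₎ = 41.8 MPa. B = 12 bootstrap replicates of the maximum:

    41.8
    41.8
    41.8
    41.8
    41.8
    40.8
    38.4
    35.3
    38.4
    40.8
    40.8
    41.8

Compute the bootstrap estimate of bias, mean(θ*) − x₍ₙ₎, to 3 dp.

mean(θ*) = (41.8 + 41.8 + 41.8 + 41.8 + 41.8 + 40.8 + 38.4 + 35.3 + 38.4 + 40.8 + 40.8 + 41.8) / 12 = 40.4417
bias = 40.4417 − 41.8

bias = −1.358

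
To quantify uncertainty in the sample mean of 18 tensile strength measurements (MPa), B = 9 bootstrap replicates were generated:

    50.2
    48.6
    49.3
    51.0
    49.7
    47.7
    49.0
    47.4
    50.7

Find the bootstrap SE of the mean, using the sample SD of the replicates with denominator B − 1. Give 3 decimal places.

SE* = 1.253

Bootstrap SE is the standard deviation of the 9 replicate means.
Mean of replicates: (50.2 + 48.6 + 49.3 + 51.0 + 49.7 + 47.7 + 49.0 + 47.4 + 50.7) / 9 = 443.6000 / 9 = 49.2889
Sum of squared deviations: (+0.9111)² + (−0.6889)² + (+0.0111)² + (+1.7111)² + (+0.4111)² + (−1.5889)² + (−0.2889)² + (−1.8889)² + (+1.4111)² = 12.5689
Variance = 12.5689 / 8 = 1.5711
SE* = √1.5711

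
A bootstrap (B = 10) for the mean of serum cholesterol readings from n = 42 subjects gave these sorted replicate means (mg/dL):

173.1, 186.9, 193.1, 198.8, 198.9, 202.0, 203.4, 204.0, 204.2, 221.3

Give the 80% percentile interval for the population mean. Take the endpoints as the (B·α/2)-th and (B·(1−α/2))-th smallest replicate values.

α = 0.20; lower rank = 10 × 0.100 = 1; upper rank = 10 × 0.900 = 9.
The 1st smallest replicate is 173.1; the 9th is 204.2.

(173.1, 204.2)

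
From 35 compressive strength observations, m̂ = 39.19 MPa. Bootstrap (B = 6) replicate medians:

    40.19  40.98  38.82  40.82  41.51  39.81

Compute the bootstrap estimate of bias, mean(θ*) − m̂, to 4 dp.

bias = +1.1650

mean(θ*) = (40.19 + 40.98 + 38.82 + 40.82 + 41.51 + 39.81) / 6 = 40.35500
bias = 40.35500 − 39.19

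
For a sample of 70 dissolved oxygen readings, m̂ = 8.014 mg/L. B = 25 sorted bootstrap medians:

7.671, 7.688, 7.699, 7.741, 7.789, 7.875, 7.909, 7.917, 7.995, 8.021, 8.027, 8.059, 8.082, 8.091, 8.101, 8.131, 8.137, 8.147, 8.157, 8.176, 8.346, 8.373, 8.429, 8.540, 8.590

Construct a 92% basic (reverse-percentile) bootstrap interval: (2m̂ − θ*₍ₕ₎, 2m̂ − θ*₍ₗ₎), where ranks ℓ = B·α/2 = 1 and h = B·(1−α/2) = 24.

(7.488, 8.357)

Percentile endpoints at ranks 1 and 24: θ*₍1₎ = 7.671, θ*₍24₎ = 8.540.
Basic interval reflects these around m̂:
  lower = 2 × 8.014 − 8.540 = 7.488
  upper = 2 × 8.014 − 7.671 = 8.357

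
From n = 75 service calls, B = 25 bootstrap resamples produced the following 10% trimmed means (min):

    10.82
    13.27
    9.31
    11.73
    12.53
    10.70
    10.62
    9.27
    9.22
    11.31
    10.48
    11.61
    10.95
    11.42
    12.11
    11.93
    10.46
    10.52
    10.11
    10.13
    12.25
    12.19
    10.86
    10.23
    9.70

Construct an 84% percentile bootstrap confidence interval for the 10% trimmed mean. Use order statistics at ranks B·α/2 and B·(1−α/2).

Sorted replicates: 9.22, 9.27, 9.31, 9.70, 10.11, 10.13, 10.23, 10.46, 10.48, 10.52, 10.62, 10.70, 10.82, 10.86, 10.95, 11.31, 11.42, 11.61, 11.73, 11.93, 12.11, 12.19, 12.25, 12.53, 13.27
α = 0.16; lower rank = 25 × 0.080 = 2; upper rank = 25 × 0.920 = 23.
The 2nd smallest replicate is 9.27; the 23rd is 12.25.

(9.27, 12.25)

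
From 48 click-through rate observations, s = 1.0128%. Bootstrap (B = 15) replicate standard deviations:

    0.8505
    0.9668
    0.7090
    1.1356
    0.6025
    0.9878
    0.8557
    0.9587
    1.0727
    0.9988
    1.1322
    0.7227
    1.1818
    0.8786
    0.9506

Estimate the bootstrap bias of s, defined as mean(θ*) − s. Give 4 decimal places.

mean(θ*) = (0.8505 + 0.9668 + 0.7090 + 1.1356 + 0.6025 + 0.9878 + 0.8557 + 0.9587 + 1.0727 + 0.9988 + 1.1322 + 0.7227 + 1.1818 + 0.8786 + 0.9506) / 15 = 0.93360
bias = 0.93360 − 1.0128

bias = −0.0792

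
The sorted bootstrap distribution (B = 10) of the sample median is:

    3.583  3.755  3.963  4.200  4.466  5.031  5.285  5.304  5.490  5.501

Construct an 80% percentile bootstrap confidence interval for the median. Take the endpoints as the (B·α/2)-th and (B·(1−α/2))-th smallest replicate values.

α = 0.20; lower rank = 10 × 0.100 = 1; upper rank = 10 × 0.900 = 9.
The 1st smallest replicate is 3.583; the 9th is 5.490.

(3.583, 5.490)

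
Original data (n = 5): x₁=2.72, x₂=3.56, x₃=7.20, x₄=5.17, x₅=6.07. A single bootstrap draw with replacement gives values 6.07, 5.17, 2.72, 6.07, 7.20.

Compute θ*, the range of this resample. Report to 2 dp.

θ* = 4.48

Range = 7.20 − 2.72 = 4.48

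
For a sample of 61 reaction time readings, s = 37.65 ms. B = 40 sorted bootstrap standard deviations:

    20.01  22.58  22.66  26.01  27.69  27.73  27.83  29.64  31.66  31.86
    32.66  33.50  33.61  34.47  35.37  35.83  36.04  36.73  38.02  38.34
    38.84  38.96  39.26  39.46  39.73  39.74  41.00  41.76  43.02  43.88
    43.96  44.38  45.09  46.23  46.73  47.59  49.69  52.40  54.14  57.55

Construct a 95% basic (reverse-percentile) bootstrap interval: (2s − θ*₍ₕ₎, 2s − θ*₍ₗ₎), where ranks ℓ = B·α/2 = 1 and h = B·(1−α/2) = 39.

(21.16, 55.29)

Percentile endpoints at ranks 1 and 39: θ*₍1₎ = 20.01, θ*₍39₎ = 54.14.
Basic interval reflects these around s:
  lower = 2 × 37.65 − 54.14 = 21.16
  upper = 2 × 37.65 − 20.01 = 55.29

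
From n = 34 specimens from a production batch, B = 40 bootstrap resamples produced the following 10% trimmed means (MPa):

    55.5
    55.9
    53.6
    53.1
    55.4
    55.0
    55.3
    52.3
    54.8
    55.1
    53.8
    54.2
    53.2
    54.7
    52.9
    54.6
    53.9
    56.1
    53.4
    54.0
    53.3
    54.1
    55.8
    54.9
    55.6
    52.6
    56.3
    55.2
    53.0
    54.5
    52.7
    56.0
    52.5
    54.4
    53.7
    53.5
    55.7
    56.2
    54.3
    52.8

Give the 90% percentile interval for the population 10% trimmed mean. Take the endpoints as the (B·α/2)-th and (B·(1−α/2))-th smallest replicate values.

(52.5, 56.1)

Sorted replicates: 52.3, 52.5, 52.6, 52.7, 52.8, 52.9, 53.0, 53.1, 53.2, 53.3, 53.4, 53.5, 53.6, 53.7, 53.8, 53.9, 54.0, 54.1, 54.2, 54.3, 54.4, 54.5, 54.6, 54.7, 54.8, 54.9, 55.0, 55.1, 55.2, 55.3, 55.4, 55.5, 55.6, 55.7, 55.8, 55.9, 56.0, 56.1, 56.2, 56.3
α = 0.10; lower rank = 40 × 0.050 = 2; upper rank = 40 × 0.950 = 38.
The 2nd smallest replicate is 52.5; the 38th is 56.1.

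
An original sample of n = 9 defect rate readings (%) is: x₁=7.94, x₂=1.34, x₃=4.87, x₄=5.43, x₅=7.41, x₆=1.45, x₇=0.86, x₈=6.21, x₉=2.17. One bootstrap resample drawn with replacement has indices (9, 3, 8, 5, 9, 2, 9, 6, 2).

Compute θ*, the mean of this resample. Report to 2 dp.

θ* = 3.24

Resample values: 2.17, 4.87, 6.21, 7.41, 2.17, 1.34, 2.17, 1.45, 1.34.
Mean = (2.17 + 4.87 + 6.21 + 7.41 + 2.17 + 1.34 + 2.17 + 1.45 + 1.34) / 9 = 29.130 / 9 = 3.24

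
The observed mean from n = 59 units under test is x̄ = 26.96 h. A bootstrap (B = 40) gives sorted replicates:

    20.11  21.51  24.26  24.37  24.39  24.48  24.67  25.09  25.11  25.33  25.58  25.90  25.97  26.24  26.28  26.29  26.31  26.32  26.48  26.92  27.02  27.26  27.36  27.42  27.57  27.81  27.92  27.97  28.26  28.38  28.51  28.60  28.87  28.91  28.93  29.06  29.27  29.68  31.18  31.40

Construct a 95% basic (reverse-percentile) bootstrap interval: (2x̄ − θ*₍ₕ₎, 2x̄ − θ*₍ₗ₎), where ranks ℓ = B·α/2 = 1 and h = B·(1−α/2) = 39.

(22.74, 33.81)

Percentile endpoints at ranks 1 and 39: θ*₍1₎ = 20.11, θ*₍39₎ = 31.18.
Basic interval reflects these around x̄:
  lower = 2 × 26.96 − 31.18 = 22.74
  upper = 2 × 26.96 − 20.11 = 33.81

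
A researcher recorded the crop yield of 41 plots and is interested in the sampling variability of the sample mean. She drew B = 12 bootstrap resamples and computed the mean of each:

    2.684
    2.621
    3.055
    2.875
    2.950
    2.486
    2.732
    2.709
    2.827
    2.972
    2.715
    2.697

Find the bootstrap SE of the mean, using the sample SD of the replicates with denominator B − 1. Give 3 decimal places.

SE* = 0.163

Bootstrap SE is the standard deviation of the 12 replicate means.
Mean of replicates: (2.684 + 2.621 + 3.055 + 2.875 + 2.950 + 2.486 + 2.732 + 2.709 + 2.827 + 2.972 + 2.715 + 2.697) / 12 = 33.3230 / 12 = 2.7769
Sum of squared deviations: (−0.0929)² + (−0.1559)² + (+0.2781)² + (+0.0981)² + (+0.1731)² + (−0.2909)² + (−0.0449)² + (−0.0679)² + (+0.0501)² + (+0.1951)² + (−0.0619)² + (−0.0799)² = 0.2919
Variance = 0.2919 / 11 = 0.0265
SE* = √0.0265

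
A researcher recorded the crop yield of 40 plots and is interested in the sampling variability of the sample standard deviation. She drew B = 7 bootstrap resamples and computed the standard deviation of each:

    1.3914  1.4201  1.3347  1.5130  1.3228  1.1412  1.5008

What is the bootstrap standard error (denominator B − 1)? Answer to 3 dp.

SE* = 0.127

Bootstrap SE is the standard deviation of the 7 replicate standard deviations.
Mean of replicates: (1.3914 + 1.4201 + 1.3347 + 1.5130 + 1.3228 + 1.1412 + 1.5008) / 7 = 9.62400 / 7 = 1.37486
Sum of squared deviations: (+0.01654)² + (+0.04524)² + (−0.04016)² + (+0.13814)² + (−0.05206)² + (−0.23366)² + (+0.12594)² = 0.09618
Variance = 0.09618 / 6 = 0.01603
SE* = √0.01603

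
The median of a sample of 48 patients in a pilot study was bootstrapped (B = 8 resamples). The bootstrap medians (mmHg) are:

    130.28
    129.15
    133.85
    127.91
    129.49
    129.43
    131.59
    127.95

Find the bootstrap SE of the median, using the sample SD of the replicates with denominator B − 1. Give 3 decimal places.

SE* = 1.975

Bootstrap SE is the standard deviation of the 8 replicate medians.
Mean of replicates: (130.28 + 129.15 + 133.85 + 127.91 + 129.49 + 129.43 + 131.59 + 127.95) / 8 = 1039.6500 / 8 = 129.9563
Sum of squared deviations: (+0.3237)² + (−0.8063)² + (+3.8937)² + (−2.0463)² + (−0.4663)² + (−0.5263)² + (+1.6337)² + (−2.0063)² = 27.2918
Variance = 27.2918 / 7 = 3.8988
SE* = √3.8988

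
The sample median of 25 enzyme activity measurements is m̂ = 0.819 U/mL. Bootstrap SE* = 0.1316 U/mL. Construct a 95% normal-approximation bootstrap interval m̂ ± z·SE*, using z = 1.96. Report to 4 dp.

(0.5611, 1.0769)

Margin = 1.96 × 0.1316 = 0.25794
Interval: 0.819 ± 0.25794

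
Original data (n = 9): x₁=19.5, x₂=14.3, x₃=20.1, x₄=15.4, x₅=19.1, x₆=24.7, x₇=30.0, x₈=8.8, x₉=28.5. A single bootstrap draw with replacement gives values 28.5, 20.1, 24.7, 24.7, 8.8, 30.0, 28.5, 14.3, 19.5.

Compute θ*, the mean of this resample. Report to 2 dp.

θ* = 22.12

Mean = (28.5 + 20.1 + 24.7 + 24.7 + 8.8 + 30.0 + 28.5 + 14.3 + 19.5) / 9 = 199.10 / 9 = 22.12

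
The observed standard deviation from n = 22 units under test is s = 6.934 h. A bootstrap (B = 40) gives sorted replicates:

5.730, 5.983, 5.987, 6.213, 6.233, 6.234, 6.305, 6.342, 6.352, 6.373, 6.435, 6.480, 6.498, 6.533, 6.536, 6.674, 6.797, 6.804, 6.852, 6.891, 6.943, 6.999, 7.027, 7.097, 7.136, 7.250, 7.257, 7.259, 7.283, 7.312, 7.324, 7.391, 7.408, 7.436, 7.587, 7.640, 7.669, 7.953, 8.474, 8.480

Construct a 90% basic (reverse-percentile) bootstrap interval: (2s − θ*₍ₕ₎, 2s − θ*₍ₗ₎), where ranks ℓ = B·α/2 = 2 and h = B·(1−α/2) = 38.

Percentile endpoints at ranks 2 and 38: θ*₍2₎ = 5.983, θ*₍38₎ = 7.953.
Basic interval reflects these around s:
  lower = 2 × 6.934 − 7.953 = 5.915
  upper = 2 × 6.934 − 5.983 = 7.885

(5.915, 7.885)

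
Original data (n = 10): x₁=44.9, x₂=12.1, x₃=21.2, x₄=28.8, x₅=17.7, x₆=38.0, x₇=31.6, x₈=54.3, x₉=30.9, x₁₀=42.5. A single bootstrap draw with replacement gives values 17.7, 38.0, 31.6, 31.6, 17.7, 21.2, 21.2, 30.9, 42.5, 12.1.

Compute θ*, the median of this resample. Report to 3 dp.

Sorted: 12.1, 17.7, 17.7, 21.2, 21.2, 30.9, 31.6, 31.6, 38.0, 42.5
Median = average of the two middle values = 26.050

θ* = 26.050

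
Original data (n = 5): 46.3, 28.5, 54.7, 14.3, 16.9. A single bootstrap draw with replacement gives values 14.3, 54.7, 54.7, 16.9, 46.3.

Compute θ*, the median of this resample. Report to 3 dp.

θ* = 46.300

Sorted: 14.3, 16.9, 46.3, 54.7, 54.7
Median = middle value = 46.300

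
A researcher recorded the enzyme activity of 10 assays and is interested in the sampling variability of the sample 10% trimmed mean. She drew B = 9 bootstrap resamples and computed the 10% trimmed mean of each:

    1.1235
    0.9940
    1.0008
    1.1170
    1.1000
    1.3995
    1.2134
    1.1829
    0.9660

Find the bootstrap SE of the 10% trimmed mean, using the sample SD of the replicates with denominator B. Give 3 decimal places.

Bootstrap SE is the standard deviation of the 9 replicate 10% trimmed means.
Mean of replicates: (1.1235 + 0.9940 + 1.0008 + 1.1170 + 1.1000 + 1.3995 + 1.2134 + 1.1829 + 0.9660) / 9 = 10.09710 / 9 = 1.12190
Sum of squared deviations: (+0.00160)² + (−0.12790)² + (−0.12110)² + (−0.00490)² + (−0.02190)² + (+0.27760)² + (+0.09150)² + (+0.06100)² + (−0.15590)² = 0.14499
Variance = 0.14499 / 9 = 0.01611
SE* = √0.01611

SE* = 0.127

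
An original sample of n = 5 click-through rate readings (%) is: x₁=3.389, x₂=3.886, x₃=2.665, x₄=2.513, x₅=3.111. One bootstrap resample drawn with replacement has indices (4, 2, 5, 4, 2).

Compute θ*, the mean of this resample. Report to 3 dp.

Resample values: 2.513, 3.886, 3.111, 2.513, 3.886.
Mean = (2.513 + 3.886 + 3.111 + 2.513 + 3.886) / 5 = 15.9090 / 5 = 3.182

θ* = 3.182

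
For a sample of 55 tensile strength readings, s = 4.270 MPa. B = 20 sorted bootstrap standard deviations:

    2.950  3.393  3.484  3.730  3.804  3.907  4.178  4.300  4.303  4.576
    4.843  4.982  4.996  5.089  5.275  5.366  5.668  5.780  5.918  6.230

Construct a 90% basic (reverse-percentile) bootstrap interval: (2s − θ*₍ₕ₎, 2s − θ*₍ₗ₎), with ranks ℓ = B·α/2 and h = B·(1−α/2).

(2.622, 5.590)

Percentile endpoints at ranks 1 and 19: θ*₍1₎ = 2.950, θ*₍19₎ = 5.918.
Basic interval reflects these around s:
  lower = 2 × 4.270 − 5.918 = 2.622
  upper = 2 × 4.270 − 2.950 = 5.590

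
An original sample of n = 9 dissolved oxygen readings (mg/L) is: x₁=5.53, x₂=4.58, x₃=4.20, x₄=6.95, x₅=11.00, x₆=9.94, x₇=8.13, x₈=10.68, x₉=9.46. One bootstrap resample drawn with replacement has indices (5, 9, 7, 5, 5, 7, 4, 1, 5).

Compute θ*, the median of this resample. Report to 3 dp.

Resample values: 11.00, 9.46, 8.13, 11.00, 11.00, 8.13, 6.95, 5.53, 11.00.
Sorted: 5.53, 6.95, 8.13, 8.13, 9.46, 11.00, 11.00, 11.00, 11.00
Median = middle value = 9.460

θ* = 9.460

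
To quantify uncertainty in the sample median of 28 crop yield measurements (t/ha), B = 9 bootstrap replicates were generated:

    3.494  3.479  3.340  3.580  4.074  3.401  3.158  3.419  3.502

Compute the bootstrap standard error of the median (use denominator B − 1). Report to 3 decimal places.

Bootstrap SE is the standard deviation of the 9 replicate medians.
Mean of replicates: (3.494 + 3.479 + 3.340 + 3.580 + 4.074 + 3.401 + 3.158 + 3.419 + 3.502) / 9 = 31.4470 / 9 = 3.4941
Sum of squared deviations: (−0.0001)² + (−0.0151)² + (−0.1541)² + (+0.0859)² + (+0.5799)² + (−0.0931)² + (−0.3361)² + (−0.0751)² + (+0.0079)² = 0.4950
Variance = 0.4950 / 8 = 0.0619
SE* = √0.0619

SE* = 0.249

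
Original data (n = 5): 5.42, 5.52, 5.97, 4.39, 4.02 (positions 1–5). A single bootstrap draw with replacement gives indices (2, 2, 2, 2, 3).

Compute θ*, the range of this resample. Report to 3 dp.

Resample values: 5.52, 5.52, 5.52, 5.52, 5.97.
Range = 5.97 − 5.52 = 0.450

θ* = 0.450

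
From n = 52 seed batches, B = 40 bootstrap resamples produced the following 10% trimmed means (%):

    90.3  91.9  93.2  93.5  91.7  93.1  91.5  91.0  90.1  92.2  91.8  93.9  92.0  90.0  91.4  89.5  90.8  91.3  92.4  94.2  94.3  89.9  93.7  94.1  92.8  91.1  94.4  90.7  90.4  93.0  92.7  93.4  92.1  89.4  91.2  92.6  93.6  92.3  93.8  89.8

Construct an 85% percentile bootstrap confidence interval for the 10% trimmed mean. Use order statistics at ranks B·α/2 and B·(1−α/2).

Sorted replicates: 89.4, 89.5, 89.8, 89.9, 90.0, 90.1, 90.3, 90.4, 90.7, 90.8, 91.0, 91.1, 91.2, 91.3, 91.4, 91.5, 91.7, 91.8, 91.9, 92.0, 92.1, 92.2, 92.3, 92.4, 92.6, 92.7, 92.8, 93.0, 93.1, 93.2, 93.4, 93.5, 93.6, 93.7, 93.8, 93.9, 94.1, 94.2, 94.3, 94.4
α = 0.15; lower rank = 40 × 0.075 = 3; upper rank = 40 × 0.925 = 37.
The 3rd smallest replicate is 89.8; the 37th is 94.1.

(89.8, 94.1)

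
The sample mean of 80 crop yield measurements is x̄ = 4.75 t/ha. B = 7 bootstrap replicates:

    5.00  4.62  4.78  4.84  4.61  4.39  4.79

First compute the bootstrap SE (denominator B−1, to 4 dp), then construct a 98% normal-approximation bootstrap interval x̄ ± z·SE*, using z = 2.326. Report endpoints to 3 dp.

Mean of replicates = 4.7186; sum of squared deviations = 0.2323; SE* = √(0.2323/6) = 0.1968
Margin = 2.326 × 0.1968 = 0.4578
Interval: 4.75 ± 0.4578

(4.292, 5.208)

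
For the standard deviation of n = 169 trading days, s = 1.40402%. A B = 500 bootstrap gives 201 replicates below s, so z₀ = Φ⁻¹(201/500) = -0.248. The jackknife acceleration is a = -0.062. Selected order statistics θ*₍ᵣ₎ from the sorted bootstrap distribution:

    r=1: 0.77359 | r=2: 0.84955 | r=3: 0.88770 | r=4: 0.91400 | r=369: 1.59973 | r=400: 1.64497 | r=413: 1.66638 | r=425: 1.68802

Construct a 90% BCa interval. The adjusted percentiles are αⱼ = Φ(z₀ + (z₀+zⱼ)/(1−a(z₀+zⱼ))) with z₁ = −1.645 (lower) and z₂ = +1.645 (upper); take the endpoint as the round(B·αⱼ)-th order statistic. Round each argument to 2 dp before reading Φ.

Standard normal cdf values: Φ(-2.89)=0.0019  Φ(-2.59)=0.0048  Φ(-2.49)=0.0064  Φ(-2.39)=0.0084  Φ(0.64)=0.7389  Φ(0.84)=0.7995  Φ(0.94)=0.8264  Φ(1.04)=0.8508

Lower: z₀ + z₁ = -0.248 + (-1.645) = -1.893; 1 − a(z₀+z₁) = 1 − (-0.062)(-1.893) = 0.8826; argument = -0.248 + (-1.893)/0.8826 = -2.3927 → -2.39.
α₁ = Φ(-2.39) = 0.0084; rank = round(500 × 0.0084) = 4; θ*₍4₎ = 0.91400.
Upper: z₀ + z₂ = 1.397; 1 − a(z₀+z₂) = 1.0866; argument = 1.0376 → 1.04; α₂ = 0.8508; rank = 425; θ*₍425₎ = 1.68802.

(0.91400, 1.68802)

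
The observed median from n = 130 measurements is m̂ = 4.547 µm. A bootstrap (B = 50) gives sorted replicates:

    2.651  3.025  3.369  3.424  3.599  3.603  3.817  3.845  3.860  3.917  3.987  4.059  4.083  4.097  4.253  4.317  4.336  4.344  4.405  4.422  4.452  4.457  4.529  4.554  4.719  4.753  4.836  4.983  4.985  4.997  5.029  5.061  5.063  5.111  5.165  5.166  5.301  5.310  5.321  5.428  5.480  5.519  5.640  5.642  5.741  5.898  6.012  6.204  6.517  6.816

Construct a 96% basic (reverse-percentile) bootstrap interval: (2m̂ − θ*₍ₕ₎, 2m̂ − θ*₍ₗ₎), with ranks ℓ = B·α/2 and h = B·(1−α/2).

Percentile endpoints at ranks 1 and 49: θ*₍1₎ = 2.651, θ*₍49₎ = 6.517.
Basic interval reflects these around m̂:
  lower = 2 × 4.547 − 6.517 = 2.577
  upper = 2 × 4.547 − 2.651 = 6.443

(2.577, 6.443)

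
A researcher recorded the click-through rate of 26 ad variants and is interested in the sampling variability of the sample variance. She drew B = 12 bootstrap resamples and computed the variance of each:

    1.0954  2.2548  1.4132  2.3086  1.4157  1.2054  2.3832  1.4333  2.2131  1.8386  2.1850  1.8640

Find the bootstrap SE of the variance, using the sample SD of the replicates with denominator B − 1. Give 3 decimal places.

Bootstrap SE is the standard deviation of the 12 replicate variances.
Mean of replicates: (1.0954 + 2.2548 + 1.4132 + 2.3086 + 1.4157 + 1.2054 + 2.3832 + 1.4333 + 2.2131 + 1.8386 + 2.1850 + 1.8640) / 12 = 21.61030 / 12 = 1.80086
Sum of squared deviations: (−0.70546)² + (+0.45394)² + (−0.38766)² + (+0.50774)² + (−0.38516)² + (−0.59546)² + (+0.58234)² + (−0.36756)² + (+0.41224)² + (+0.03774)² + (+0.38414)² + (+0.06314)² = 2.41187
Variance = 2.41187 / 11 = 0.21926
SE* = √0.21926

SE* = 0.468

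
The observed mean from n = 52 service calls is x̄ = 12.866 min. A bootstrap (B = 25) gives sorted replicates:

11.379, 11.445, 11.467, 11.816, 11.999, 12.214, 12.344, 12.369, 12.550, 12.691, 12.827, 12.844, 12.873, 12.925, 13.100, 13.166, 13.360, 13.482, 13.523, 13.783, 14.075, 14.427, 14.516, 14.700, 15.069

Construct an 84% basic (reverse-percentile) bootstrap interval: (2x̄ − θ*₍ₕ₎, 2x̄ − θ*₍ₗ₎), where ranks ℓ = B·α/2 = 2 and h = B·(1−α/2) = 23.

(11.216, 14.287)

Percentile endpoints at ranks 2 and 23: θ*₍2₎ = 11.445, θ*₍23₎ = 14.516.
Basic interval reflects these around x̄:
  lower = 2 × 12.866 − 14.516 = 11.216
  upper = 2 × 12.866 − 11.445 = 14.287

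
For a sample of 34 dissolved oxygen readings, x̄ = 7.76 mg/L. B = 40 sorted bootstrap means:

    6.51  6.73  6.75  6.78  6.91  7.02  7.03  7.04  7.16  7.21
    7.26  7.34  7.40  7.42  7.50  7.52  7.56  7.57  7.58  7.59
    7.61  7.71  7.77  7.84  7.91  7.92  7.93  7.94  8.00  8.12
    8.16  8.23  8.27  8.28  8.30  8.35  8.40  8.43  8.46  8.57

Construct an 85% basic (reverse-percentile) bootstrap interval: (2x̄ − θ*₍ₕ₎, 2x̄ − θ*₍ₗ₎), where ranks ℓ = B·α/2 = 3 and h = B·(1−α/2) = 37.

Percentile endpoints at ranks 3 and 37: θ*₍3₎ = 6.75, θ*₍37₎ = 8.40.
Basic interval reflects these around x̄:
  lower = 2 × 7.76 − 8.40 = 7.12
  upper = 2 × 7.76 − 6.75 = 8.77

(7.12, 8.77)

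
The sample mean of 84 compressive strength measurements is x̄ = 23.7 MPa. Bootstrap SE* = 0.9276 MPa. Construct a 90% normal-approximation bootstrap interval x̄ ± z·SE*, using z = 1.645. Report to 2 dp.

(22.17, 25.23)

Margin = 1.645 × 0.9276 = 1.526
Interval: 23.7 ± 1.526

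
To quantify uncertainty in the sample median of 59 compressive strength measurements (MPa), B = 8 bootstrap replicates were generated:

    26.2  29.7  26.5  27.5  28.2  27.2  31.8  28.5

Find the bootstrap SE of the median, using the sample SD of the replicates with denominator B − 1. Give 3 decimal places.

SE* = 1.839

Bootstrap SE is the standard deviation of the 8 replicate medians.
Mean of replicates: (26.2 + 29.7 + 26.5 + 27.5 + 28.2 + 27.2 + 31.8 + 28.5) / 8 = 225.6000 / 8 = 28.2000
Sum of squared deviations: (−2.0000)² + (+1.5000)² + (−1.7000)² + (−0.7000)² + (+0.0000)² + (−1.0000)² + (+3.6000)² + (+0.3000)² = 23.6800
Variance = 23.6800 / 7 = 3.3829
SE* = √3.3829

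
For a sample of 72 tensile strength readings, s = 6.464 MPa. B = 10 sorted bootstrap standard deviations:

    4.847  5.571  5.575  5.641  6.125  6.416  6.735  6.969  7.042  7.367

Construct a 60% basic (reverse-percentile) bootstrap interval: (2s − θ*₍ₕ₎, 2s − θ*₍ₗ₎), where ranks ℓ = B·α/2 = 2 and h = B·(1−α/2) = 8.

(5.959, 7.357)

Percentile endpoints at ranks 2 and 8: θ*₍2₎ = 5.571, θ*₍8₎ = 6.969.
Basic interval reflects these around s:
  lower = 2 × 6.464 − 6.969 = 5.959
  upper = 2 × 6.464 − 5.571 = 7.357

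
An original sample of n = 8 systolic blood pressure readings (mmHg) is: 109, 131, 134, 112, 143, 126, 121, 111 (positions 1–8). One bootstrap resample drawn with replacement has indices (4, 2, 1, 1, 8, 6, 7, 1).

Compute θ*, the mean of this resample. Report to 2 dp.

Resample values: 112, 131, 109, 109, 111, 126, 121, 109.
Mean = (112 + 131 + 109 + 109 + 111 + 126 + 121 + 109) / 8 = 928.0 / 8 = 116.00

θ* = 116.00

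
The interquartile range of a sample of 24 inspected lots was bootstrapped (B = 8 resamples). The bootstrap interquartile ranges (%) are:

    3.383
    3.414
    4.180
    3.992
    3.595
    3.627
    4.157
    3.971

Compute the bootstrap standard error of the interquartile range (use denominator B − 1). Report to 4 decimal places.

SE* = 0.3234

Bootstrap SE is the standard deviation of the 8 replicate interquartile ranges.
Mean of replicates: (3.383 + 3.414 + 4.180 + 3.992 + 3.595 + 3.627 + 4.157 + 3.971) / 8 = 30.31900 / 8 = 3.78987
Sum of squared deviations: (−0.40687)² + (−0.37587)² + (+0.39012)² + (+0.20213)² + (−0.19487)² + (−0.16288)² + (+0.36713)² + (+0.18113)² = 0.73197
Variance = 0.73197 / 7 = 0.10457
SE* = √0.10457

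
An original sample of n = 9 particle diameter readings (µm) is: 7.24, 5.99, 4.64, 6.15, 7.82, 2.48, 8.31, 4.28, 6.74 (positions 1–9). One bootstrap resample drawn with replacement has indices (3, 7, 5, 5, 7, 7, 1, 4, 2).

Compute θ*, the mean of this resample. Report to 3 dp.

θ* = 7.177

Resample values: 4.64, 8.31, 7.82, 7.82, 8.31, 8.31, 7.24, 6.15, 5.99.
Mean = (4.64 + 8.31 + 7.82 + 7.82 + 8.31 + 8.31 + 7.24 + 6.15 + 5.99) / 9 = 64.590 / 9 = 7.177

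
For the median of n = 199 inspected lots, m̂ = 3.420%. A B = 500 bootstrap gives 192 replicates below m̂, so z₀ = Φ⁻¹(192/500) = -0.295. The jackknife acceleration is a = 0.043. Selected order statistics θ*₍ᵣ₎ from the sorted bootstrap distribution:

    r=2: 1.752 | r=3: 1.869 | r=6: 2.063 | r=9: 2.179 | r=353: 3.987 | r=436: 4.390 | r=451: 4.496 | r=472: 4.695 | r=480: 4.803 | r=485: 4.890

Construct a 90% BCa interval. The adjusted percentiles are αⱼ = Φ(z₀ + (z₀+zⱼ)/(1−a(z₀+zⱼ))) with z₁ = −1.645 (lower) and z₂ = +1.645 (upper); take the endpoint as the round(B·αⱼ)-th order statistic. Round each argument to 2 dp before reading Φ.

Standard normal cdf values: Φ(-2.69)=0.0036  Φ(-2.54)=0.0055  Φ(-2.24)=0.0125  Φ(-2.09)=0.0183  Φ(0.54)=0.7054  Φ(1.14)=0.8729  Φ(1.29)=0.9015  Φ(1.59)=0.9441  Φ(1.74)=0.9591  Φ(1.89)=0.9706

(2.179, 4.390)

Lower: z₀ + z₁ = -0.295 + (-1.645) = -1.940; 1 − a(z₀+z₁) = 1 − (0.043)(-1.940) = 1.0834; argument = -0.295 + (-1.940)/1.0834 = -2.0856 → -2.09.
α₁ = Φ(-2.09) = 0.0183; rank = round(500 × 0.0183) = 9; θ*₍9₎ = 2.179.
Upper: z₀ + z₂ = 1.350; 1 − a(z₀+z₂) = 0.9419; argument = 1.1382 → 1.14; α₂ = 0.8729; rank = 436; θ*₍436₎ = 4.390.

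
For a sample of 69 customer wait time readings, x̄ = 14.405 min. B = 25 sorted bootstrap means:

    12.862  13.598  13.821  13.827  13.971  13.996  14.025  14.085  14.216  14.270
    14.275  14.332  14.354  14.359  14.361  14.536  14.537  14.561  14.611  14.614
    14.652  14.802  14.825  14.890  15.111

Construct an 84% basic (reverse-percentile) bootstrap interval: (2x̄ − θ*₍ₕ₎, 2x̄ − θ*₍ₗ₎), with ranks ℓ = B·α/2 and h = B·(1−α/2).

(13.985, 15.212)

Percentile endpoints at ranks 2 and 23: θ*₍2₎ = 13.598, θ*₍23₎ = 14.825.
Basic interval reflects these around x̄:
  lower = 2 × 14.405 − 14.825 = 13.985
  upper = 2 × 14.405 − 13.598 = 15.212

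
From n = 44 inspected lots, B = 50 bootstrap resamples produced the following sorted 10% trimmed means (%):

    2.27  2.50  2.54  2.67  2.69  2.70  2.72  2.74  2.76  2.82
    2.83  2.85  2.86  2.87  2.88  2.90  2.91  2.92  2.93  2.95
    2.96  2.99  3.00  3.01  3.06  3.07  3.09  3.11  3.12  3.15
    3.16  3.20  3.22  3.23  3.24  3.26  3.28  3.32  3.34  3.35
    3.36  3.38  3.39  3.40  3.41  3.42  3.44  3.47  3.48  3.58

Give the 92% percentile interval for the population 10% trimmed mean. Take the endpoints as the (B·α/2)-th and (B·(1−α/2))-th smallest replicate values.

(2.50, 3.47)

α = 0.08; lower rank = 50 × 0.040 = 2; upper rank = 50 × 0.960 = 48.
The 2nd smallest replicate is 2.50; the 48th is 3.47.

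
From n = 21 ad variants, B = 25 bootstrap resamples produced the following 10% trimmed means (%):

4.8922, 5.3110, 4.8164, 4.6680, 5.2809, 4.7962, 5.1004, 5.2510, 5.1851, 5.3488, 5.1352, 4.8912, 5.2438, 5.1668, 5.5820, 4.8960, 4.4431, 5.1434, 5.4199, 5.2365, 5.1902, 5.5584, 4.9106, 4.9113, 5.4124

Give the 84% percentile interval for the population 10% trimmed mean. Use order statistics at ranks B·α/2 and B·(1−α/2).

Sorted replicates: 4.4431, 4.6680, 4.7962, 4.8164, 4.8912, 4.8922, 4.8960, 4.9106, 4.9113, 5.1004, 5.1352, 5.1434, 5.1668, 5.1851, 5.1902, 5.2365, 5.2438, 5.2510, 5.2809, 5.3110, 5.3488, 5.4124, 5.4199, 5.5584, 5.5820
α = 0.16; lower rank = 25 × 0.080 = 2; upper rank = 25 × 0.920 = 23.
The 2nd smallest replicate is 4.6680; the 23rd is 5.4199.

(4.6680, 5.4199)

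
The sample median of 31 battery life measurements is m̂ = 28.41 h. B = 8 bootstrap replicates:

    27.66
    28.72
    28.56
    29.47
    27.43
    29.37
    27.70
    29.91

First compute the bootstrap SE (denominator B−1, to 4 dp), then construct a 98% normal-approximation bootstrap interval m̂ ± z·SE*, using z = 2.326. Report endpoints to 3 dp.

Mean of replicates = 28.6025; sum of squared deviations = 6.1444; SE* = √(6.1444/7) = 0.9369
Margin = 2.326 × 0.9369 = 2.1792
Interval: 28.41 ± 2.1792

(26.231, 30.589)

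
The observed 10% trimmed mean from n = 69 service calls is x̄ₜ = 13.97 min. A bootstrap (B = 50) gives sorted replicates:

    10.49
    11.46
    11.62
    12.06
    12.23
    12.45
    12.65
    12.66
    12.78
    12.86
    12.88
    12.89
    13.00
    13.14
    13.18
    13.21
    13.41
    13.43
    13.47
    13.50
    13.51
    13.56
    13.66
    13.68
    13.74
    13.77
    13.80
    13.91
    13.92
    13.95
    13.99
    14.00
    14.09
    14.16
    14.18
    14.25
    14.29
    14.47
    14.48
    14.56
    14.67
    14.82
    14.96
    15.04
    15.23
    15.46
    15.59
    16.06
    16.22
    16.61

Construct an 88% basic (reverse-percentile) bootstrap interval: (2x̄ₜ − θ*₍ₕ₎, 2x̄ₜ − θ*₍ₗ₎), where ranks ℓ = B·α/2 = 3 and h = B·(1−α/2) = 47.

(12.35, 16.32)

Percentile endpoints at ranks 3 and 47: θ*₍3₎ = 11.62, θ*₍47₎ = 15.59.
Basic interval reflects these around x̄ₜ:
  lower = 2 × 13.97 − 15.59 = 12.35
  upper = 2 × 13.97 − 11.62 = 16.32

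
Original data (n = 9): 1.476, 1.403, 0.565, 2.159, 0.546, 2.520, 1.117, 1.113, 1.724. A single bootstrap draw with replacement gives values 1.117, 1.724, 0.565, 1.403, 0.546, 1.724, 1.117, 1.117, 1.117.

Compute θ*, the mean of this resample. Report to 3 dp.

Mean = (1.117 + 1.724 + 0.565 + 1.403 + 0.546 + 1.724 + 1.117 + 1.117 + 1.117) / 9 = 10.4300 / 9 = 1.159

θ* = 1.159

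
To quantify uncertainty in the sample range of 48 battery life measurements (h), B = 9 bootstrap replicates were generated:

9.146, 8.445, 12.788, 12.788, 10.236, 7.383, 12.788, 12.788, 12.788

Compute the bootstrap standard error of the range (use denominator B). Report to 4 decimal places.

Bootstrap SE is the standard deviation of the 9 replicate ranges.
Mean of replicates: (9.146 + 8.445 + 12.788 + 12.788 + 10.236 + 7.383 + 12.788 + 12.788 + 12.788) / 9 = 99.15000 / 9 = 11.01667
Sum of squared deviations: (−1.87067)² + (−2.57167)² + (+1.77133)² + (+1.77133)² + (−0.78067)² + (−3.63367)² + (+1.77133)² + (+1.77133)² + (+1.77133)² = 39.61395
Variance = 39.61395 / 9 = 4.40155
SE* = √4.40155

SE* = 2.0980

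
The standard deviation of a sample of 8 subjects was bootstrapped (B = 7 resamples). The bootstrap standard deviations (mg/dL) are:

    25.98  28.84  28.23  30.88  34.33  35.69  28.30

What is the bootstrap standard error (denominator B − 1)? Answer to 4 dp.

Bootstrap SE is the standard deviation of the 7 replicate standard deviations.
Mean of replicates: (25.98 + 28.84 + 28.23 + 30.88 + 34.33 + 35.69 + 28.30) / 7 = 212.25000 / 7 = 30.32143
Sum of squared deviations: (−4.34143)² + (−1.48143)² + (−2.09143)² + (+0.55857)² + (+4.00857)² + (+5.36857)² + (−2.02143)² = 74.70509
Variance = 74.70509 / 6 = 12.45085
SE* = √12.45085

SE* = 3.5286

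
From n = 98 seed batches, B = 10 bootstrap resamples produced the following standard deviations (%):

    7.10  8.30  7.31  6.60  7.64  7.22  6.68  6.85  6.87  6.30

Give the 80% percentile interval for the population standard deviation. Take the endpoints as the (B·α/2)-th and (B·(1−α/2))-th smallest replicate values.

(6.30, 7.64)

Sorted replicates: 6.30, 6.60, 6.68, 6.85, 6.87, 7.10, 7.22, 7.31, 7.64, 8.30
α = 0.20; lower rank = 10 × 0.100 = 1; upper rank = 10 × 0.900 = 9.
The 1st smallest replicate is 6.30; the 9th is 7.64.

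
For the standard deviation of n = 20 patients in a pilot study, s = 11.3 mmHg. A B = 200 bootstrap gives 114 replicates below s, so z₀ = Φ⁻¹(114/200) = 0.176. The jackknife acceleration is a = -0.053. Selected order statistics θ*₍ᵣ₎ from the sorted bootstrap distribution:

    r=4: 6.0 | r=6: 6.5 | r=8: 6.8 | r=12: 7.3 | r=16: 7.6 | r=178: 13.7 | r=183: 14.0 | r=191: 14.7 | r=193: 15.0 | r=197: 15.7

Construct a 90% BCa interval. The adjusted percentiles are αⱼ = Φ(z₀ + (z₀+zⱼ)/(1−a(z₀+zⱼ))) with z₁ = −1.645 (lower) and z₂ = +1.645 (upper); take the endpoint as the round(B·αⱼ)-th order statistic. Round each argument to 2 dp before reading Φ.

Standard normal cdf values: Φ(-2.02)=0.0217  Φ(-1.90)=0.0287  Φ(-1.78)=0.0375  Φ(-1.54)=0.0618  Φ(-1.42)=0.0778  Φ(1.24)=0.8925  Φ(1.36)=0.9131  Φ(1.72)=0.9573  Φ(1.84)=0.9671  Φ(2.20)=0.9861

Lower: z₀ + z₁ = 0.176 + (-1.645) = -1.469; 1 − a(z₀+z₁) = 1 − (-0.053)(-1.469) = 0.9221; argument = 0.176 + (-1.469)/0.9221 = -1.4170 → -1.42.
α₁ = Φ(-1.42) = 0.0778; rank = round(200 × 0.0778) = 16; θ*₍16₎ = 7.6.
Upper: z₀ + z₂ = 1.821; 1 − a(z₀+z₂) = 1.0965; argument = 1.8367 → 1.84; α₂ = 0.9671; rank = 193; θ*₍193₎ = 15.0.

(7.6, 15.0)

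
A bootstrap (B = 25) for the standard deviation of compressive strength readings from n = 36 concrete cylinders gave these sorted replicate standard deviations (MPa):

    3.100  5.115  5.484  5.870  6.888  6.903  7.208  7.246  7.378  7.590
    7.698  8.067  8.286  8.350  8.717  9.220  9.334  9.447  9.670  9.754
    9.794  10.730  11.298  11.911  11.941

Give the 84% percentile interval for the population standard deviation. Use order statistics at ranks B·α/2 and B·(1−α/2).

(5.115, 11.298)

α = 0.16; lower rank = 25 × 0.080 = 2; upper rank = 25 × 0.920 = 23.
The 2nd smallest replicate is 5.115; the 23rd is 11.298.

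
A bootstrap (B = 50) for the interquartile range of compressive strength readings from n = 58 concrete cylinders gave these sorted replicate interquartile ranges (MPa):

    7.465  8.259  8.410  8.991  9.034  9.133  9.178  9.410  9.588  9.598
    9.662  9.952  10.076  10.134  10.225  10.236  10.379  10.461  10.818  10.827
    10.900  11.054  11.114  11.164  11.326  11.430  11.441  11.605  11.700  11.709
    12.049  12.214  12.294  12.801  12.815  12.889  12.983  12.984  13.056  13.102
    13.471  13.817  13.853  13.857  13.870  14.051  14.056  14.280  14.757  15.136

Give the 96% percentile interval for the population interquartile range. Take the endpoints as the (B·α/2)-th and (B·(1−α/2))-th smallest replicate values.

(7.465, 14.757)

α = 0.04; lower rank = 50 × 0.020 = 1; upper rank = 50 × 0.980 = 49.
The 1st smallest replicate is 7.465; the 49th is 14.757.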